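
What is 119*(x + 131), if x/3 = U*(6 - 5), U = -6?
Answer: 13447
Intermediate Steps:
x = -18 (x = 3*(-6*(6 - 5)) = 3*(-6*1) = 3*(-6) = -18)
119*(x + 131) = 119*(-18 + 131) = 119*113 = 13447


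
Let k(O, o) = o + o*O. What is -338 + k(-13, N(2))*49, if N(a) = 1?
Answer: -926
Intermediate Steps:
k(O, o) = o + O*o
-338 + k(-13, N(2))*49 = -338 + (1*(1 - 13))*49 = -338 + (1*(-12))*49 = -338 - 12*49 = -338 - 588 = -926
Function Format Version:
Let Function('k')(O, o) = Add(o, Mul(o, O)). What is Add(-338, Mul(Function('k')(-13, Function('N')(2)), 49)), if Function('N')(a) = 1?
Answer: -926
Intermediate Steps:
Function('k')(O, o) = Add(o, Mul(O, o))
Add(-338, Mul(Function('k')(-13, Function('N')(2)), 49)) = Add(-338, Mul(Mul(1, Add(1, -13)), 49)) = Add(-338, Mul(Mul(1, -12), 49)) = Add(-338, Mul(-12, 49)) = Add(-338, -588) = -926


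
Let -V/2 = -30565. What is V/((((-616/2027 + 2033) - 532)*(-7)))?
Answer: -123910510/21293377 ≈ -5.8192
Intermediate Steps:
V = 61130 (V = -2*(-30565) = 61130)
V/((((-616/2027 + 2033) - 532)*(-7))) = 61130/((((-616/2027 + 2033) - 532)*(-7))) = 61130/(((4120275/2027 - 532)*(-7))) = 61130/(((3041911/2027)*(-7))) = 61130/(-21293377/2027) = 61130*(-2027/21293377) = -123910510/21293377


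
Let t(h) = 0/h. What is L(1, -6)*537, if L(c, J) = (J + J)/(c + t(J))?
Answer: -6444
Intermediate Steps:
t(h) = 0
L(c, J) = 2*J/c (L(c, J) = (J + J)/(c + 0) = (2*J)/c = 2*J/c)
L(1, -6)*537 = (2*(-6)/1)*537 = (2*(-6)*1)*537 = -12*537 = -6444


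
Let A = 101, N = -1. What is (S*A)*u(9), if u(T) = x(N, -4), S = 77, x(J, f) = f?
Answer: -31108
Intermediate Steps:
u(T) = -4
(S*A)*u(9) = (77*101)*(-4) = 7777*(-4) = -31108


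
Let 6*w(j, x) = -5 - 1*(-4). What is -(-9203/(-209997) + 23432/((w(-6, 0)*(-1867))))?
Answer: -29541080225/392064399 ≈ -75.348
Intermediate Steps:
w(j, x) = -⅙ (w(j, x) = (-5 - 1*(-4))/6 = (-5 + 4)/6 = (⅙)*(-1) = -⅙)
-(-9203/(-209997) + 23432/((w(-6, 0)*(-1867)))) = -(-9203/(-209997) + 23432/((-⅙*(-1867)))) = -(-9203*(-1/209997) + 23432/(1867/6)) = -(9203/209997 + 23432*(6/1867)) = -(9203/209997 + 140592/1867) = -1*29541080225/392064399 = -29541080225/392064399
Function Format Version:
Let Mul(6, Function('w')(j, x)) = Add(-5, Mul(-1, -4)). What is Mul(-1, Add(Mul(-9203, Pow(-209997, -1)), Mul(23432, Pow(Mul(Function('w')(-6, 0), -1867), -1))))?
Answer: Rational(-29541080225, 392064399) ≈ -75.348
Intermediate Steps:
Function('w')(j, x) = Rational(-1, 6) (Function('w')(j, x) = Mul(Rational(1, 6), Add(-5, Mul(-1, -4))) = Mul(Rational(1, 6), Add(-5, 4)) = Mul(Rational(1, 6), -1) = Rational(-1, 6))
Mul(-1, Add(Mul(-9203, Pow(-209997, -1)), Mul(23432, Pow(Mul(Function('w')(-6, 0), -1867), -1)))) = Mul(-1, Add(Mul(-9203, Pow(-209997, -1)), Mul(23432, Pow(Mul(Rational(-1, 6), -1867), -1)))) = Mul(-1, Add(Mul(-9203, Rational(-1, 209997)), Mul(23432, Pow(Rational(1867, 6), -1)))) = Mul(-1, Add(Rational(9203, 209997), Mul(23432, Rational(6, 1867)))) = Mul(-1, Add(Rational(9203, 209997), Rational(140592, 1867))) = Mul(-1, Rational(29541080225, 392064399)) = Rational(-29541080225, 392064399)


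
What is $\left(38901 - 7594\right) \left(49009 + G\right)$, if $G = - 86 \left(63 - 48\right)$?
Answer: $1493938733$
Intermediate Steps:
$G = -1290$ ($G = \left(-86\right) 15 = -1290$)
$\left(38901 - 7594\right) \left(49009 + G\right) = \left(38901 - 7594\right) \left(49009 - 1290\right) = 31307 \cdot 47719 = 1493938733$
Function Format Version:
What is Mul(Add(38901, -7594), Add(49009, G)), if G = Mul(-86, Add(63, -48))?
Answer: 1493938733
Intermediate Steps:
G = -1290 (G = Mul(-86, 15) = -1290)
Mul(Add(38901, -7594), Add(49009, G)) = Mul(Add(38901, -7594), Add(49009, -1290)) = Mul(31307, 47719) = 1493938733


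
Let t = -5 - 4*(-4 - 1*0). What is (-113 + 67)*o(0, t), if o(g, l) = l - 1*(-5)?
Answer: -736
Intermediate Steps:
t = 11 (t = -5 - 4*(-4 + 0) = -5 - 4*(-4) = -5 + 16 = 11)
o(g, l) = 5 + l (o(g, l) = l + 5 = 5 + l)
(-113 + 67)*o(0, t) = (-113 + 67)*(5 + 11) = -46*16 = -736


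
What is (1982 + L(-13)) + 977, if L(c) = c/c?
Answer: 2960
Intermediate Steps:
L(c) = 1
(1982 + L(-13)) + 977 = (1982 + 1) + 977 = 1983 + 977 = 2960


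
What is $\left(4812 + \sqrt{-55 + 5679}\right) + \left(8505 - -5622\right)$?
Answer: $18939 + 2 \sqrt{1406} \approx 19014.0$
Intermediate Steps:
$\left(4812 + \sqrt{-55 + 5679}\right) + \left(8505 - -5622\right) = \left(4812 + \sqrt{5624}\right) + \left(8505 + 5622\right) = \left(4812 + 2 \sqrt{1406}\right) + 14127 = 18939 + 2 \sqrt{1406}$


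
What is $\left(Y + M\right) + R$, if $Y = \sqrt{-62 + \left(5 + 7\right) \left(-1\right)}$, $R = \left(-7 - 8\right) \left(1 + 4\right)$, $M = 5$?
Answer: $-70 + i \sqrt{74} \approx -70.0 + 8.6023 i$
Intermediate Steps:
$R = -75$ ($R = \left(-15\right) 5 = -75$)
$Y = i \sqrt{74}$ ($Y = \sqrt{-62 + 12 \left(-1\right)} = \sqrt{-62 - 12} = \sqrt{-74} = i \sqrt{74} \approx 8.6023 i$)
$\left(Y + M\right) + R = \left(i \sqrt{74} + 5\right) - 75 = \left(5 + i \sqrt{74}\right) - 75 = -70 + i \sqrt{74}$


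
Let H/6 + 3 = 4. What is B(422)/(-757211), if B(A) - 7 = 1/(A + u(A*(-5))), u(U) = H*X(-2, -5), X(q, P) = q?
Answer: -2871/310456510 ≈ -9.2477e-6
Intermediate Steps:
H = 6 (H = -18 + 6*4 = -18 + 24 = 6)
u(U) = -12 (u(U) = 6*(-2) = -12)
B(A) = 7 + 1/(-12 + A) (B(A) = 7 + 1/(A - 12) = 7 + 1/(-12 + A))
B(422)/(-757211) = ((-83 + 7*422)/(-12 + 422))/(-757211) = ((-83 + 2954)/410)*(-1/757211) = ((1/410)*2871)*(-1/757211) = (2871/410)*(-1/757211) = -2871/310456510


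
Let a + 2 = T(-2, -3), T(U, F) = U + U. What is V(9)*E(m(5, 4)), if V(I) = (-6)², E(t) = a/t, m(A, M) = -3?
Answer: 72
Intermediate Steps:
T(U, F) = 2*U
a = -6 (a = -2 + 2*(-2) = -2 - 4 = -6)
E(t) = -6/t
V(I) = 36
V(9)*E(m(5, 4)) = 36*(-6/(-3)) = 36*(-6*(-⅓)) = 36*2 = 72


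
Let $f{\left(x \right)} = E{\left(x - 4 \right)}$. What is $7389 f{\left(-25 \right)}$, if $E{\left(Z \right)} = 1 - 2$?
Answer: $-7389$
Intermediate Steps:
$E{\left(Z \right)} = -1$ ($E{\left(Z \right)} = 1 - 2 = -1$)
$f{\left(x \right)} = -1$
$7389 f{\left(-25 \right)} = 7389 \left(-1\right) = -7389$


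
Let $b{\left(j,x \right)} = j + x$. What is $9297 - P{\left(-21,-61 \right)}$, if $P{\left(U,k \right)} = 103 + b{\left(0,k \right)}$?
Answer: $9255$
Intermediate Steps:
$P{\left(U,k \right)} = 103 + k$ ($P{\left(U,k \right)} = 103 + \left(0 + k\right) = 103 + k$)
$9297 - P{\left(-21,-61 \right)} = 9297 - \left(103 - 61\right) = 9297 - 42 = 9255$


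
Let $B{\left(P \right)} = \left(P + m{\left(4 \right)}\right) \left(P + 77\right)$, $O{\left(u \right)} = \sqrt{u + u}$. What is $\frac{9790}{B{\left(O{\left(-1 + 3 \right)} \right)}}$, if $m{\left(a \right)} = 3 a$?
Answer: $\frac{4895}{553} \approx 8.8517$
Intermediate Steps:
$O{\left(u \right)} = \sqrt{2} \sqrt{u}$ ($O{\left(u \right)} = \sqrt{2 u} = \sqrt{2} \sqrt{u}$)
$B{\left(P \right)} = \left(12 + P\right) \left(77 + P\right)$ ($B{\left(P \right)} = \left(P + 3 \cdot 4\right) \left(P + 77\right) = \left(P + 12\right) \left(77 + P\right) = \left(12 + P\right) \left(77 + P\right)$)
$\frac{9790}{B{\left(O{\left(-1 + 3 \right)} \right)}} = \frac{9790}{924 + \left(\sqrt{2} \sqrt{-1 + 3}\right)^{2} + 89 \sqrt{2} \sqrt{-1 + 3}} = \frac{9790}{924 + \left(\sqrt{2} \sqrt{2}\right)^{2} + 89 \sqrt{2} \sqrt{2}} = \frac{9790}{924 + 2^{2} + 89 \cdot 2} = \frac{9790}{924 + 4 + 178} = \frac{9790}{1106} = 9790 \cdot \frac{1}{1106} = \frac{4895}{553}$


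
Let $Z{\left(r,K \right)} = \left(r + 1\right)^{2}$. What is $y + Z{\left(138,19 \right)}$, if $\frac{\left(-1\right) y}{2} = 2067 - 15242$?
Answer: $45671$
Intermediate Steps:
$Z{\left(r,K \right)} = \left(1 + r\right)^{2}$
$y = 26350$ ($y = - 2 \left(2067 - 15242\right) = \left(-2\right) \left(-13175\right) = 26350$)
$y + Z{\left(138,19 \right)} = 26350 + \left(1 + 138\right)^{2} = 26350 + 139^{2} = 26350 + 19321 = 45671$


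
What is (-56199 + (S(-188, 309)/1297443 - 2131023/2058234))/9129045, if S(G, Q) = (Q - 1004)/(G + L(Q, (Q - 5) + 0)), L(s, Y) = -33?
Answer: -11055811950032518079/1795888635169477105530 ≈ -0.0061562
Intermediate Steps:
S(G, Q) = (-1004 + Q)/(-33 + G) (S(G, Q) = (Q - 1004)/(G - 33) = (-1004 + Q)/(-33 + G))
(-56199 + (S(-188, 309)/1297443 - 2131023/2058234))/9129045 = (-56199 + (((-1004 + 309)/(-33 - 188))/1297443 - 2131023/2058234))/9129045 = (-56199 + ((-695/(-221))*(1/1297443) - 2131023*1/2058234))*(1/9129045) = (-56199 + (-1/221*(-695)*(1/1297443) - 710341/686078))*(1/9129045) = (-56199 + ((695/221)*(1/1297443) - 710341/686078))*(1/9129045) = (-56199 + (695/286734903 - 710341/686078))*(1/9129045) = (-56199 - 203679080907713/196722508780434)*(1/9129045) = -11055811950032518079/196722508780434*1/9129045 = -11055811950032518079/1795888635169477105530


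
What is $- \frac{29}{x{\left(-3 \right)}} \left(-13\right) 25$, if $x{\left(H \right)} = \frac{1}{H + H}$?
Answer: $-56550$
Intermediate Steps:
$x{\left(H \right)} = \frac{1}{2 H}$
$- \frac{29}{x{\left(-3 \right)}} \left(-13\right) 25 = - \frac{29}{\frac{1}{2} \frac{1}{-3}} \left(-13\right) 25 = - \frac{29}{\frac{1}{2} \left(- \frac{1}{3}\right)} \left(-13\right) 25 = - \frac{29}{- \frac{1}{6}} \left(-13\right) 25 = \left(-29\right) \left(-6\right) \left(-13\right) 25 = 174 \left(-13\right) 25 = \left(-2262\right) 25 = -56550$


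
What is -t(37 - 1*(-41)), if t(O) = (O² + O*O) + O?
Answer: -12246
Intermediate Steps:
t(O) = O + 2*O² (t(O) = (O² + O²) + O = 2*O² + O = O + 2*O²)
-t(37 - 1*(-41)) = -(37 - 1*(-41))*(1 + 2*(37 - 1*(-41))) = -(37 + 41)*(1 + 2*(37 + 41)) = -78*(1 + 2*78) = -78*(1 + 156) = -78*157 = -1*12246 = -12246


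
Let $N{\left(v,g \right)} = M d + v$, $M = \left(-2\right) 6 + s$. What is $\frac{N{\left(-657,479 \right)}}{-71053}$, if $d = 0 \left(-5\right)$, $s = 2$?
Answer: $\frac{657}{71053} \approx 0.0092466$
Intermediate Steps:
$d = 0$
$M = -10$ ($M = \left(-2\right) 6 + 2 = -12 + 2 = -10$)
$N{\left(v,g \right)} = v$ ($N{\left(v,g \right)} = \left(-10\right) 0 + v = 0 + v = v$)
$\frac{N{\left(-657,479 \right)}}{-71053} = - \frac{657}{-71053} = \left(-657\right) \left(- \frac{1}{71053}\right) = \frac{657}{71053}$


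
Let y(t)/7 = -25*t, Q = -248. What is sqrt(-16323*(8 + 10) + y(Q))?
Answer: I*sqrt(250414) ≈ 500.41*I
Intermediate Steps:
y(t) = -175*t (y(t) = 7*(-25*t) = -175*t)
sqrt(-16323*(8 + 10) + y(Q)) = sqrt(-16323*(8 + 10) - 175*(-248)) = sqrt(-16323*18 + 43400) = sqrt(-293814 + 43400) = sqrt(-250414) = I*sqrt(250414)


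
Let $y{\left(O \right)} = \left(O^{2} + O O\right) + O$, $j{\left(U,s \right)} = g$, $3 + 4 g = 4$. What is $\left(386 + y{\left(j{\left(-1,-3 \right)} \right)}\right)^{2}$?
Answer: $\frac{9554281}{64} \approx 1.4929 \cdot 10^{5}$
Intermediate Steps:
$g = \frac{1}{4}$ ($g = - \frac{3}{4} + \frac{1}{4} \cdot 4 = - \frac{3}{4} + 1 = \frac{1}{4} \approx 0.25$)
$j{\left(U,s \right)} = \frac{1}{4}$
$y{\left(O \right)} = O + 2 O^{2}$ ($y{\left(O \right)} = \left(O^{2} + O^{2}\right) + O = 2 O^{2} + O = O + 2 O^{2}$)
$\left(386 + y{\left(j{\left(-1,-3 \right)} \right)}\right)^{2} = \left(386 + \frac{1 + 2 \cdot \frac{1}{4}}{4}\right)^{2} = \left(386 + \frac{1 + \frac{1}{2}}{4}\right)^{2} = \left(386 + \frac{1}{4} \cdot \frac{3}{2}\right)^{2} = \left(386 + \frac{3}{8}\right)^{2} = \left(\frac{3091}{8}\right)^{2} = \frac{9554281}{64}$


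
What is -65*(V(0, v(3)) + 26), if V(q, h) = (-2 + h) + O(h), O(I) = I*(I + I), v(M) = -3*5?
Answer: -29835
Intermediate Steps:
v(M) = -15
O(I) = 2*I² (O(I) = I*(2*I) = 2*I²)
V(q, h) = -2 + h + 2*h² (V(q, h) = (-2 + h) + 2*h² = -2 + h + 2*h²)
-65*(V(0, v(3)) + 26) = -65*((-2 - 15 + 2*(-15)²) + 26) = -65*((-2 - 15 + 2*225) + 26) = -65*((-2 - 15 + 450) + 26) = -65*(433 + 26) = -65*459 = -29835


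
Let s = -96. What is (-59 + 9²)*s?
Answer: -2112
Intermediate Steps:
(-59 + 9²)*s = (-59 + 9²)*(-96) = (-59 + 81)*(-96) = 22*(-96) = -2112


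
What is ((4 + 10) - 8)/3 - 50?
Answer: -48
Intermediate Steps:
((4 + 10) - 8)/3 - 50 = (14 - 8)*(1/3) - 50 = 6*(1/3) - 50 = 2 - 50 = -48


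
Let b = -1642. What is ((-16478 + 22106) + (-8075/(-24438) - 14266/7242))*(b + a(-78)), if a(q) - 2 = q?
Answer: -47519558549315/4916111 ≈ -9.6661e+6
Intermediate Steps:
a(q) = 2 + q
((-16478 + 22106) + (-8075/(-24438) - 14266/7242))*(b + a(-78)) = ((-16478 + 22106) + (-8075/(-24438) - 14266/7242))*(-1642 + (2 - 78)) = (5628 + (-8075*(-1/24438) - 14266*1/7242))*(-1642 - 76) = (5628 + (8075/24438 - 7133/3621))*(-1718) = (5628 - 16119631/9832222)*(-1718) = (55319625785/9832222)*(-1718) = -47519558549315/4916111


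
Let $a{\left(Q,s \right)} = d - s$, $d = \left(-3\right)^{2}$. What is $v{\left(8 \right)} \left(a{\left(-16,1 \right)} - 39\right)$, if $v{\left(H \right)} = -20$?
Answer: $620$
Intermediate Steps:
$d = 9$
$a{\left(Q,s \right)} = 9 - s$
$v{\left(8 \right)} \left(a{\left(-16,1 \right)} - 39\right) = - 20 \left(\left(9 - 1\right) - 39\right) = - 20 \left(8 - 39\right) = \left(-20\right) \left(-31\right) = 620$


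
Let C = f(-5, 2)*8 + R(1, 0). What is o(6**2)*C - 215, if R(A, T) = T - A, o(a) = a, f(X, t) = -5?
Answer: -1691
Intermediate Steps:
C = -41 (C = -5*8 + (0 - 1*1) = -40 + (0 - 1) = -40 - 1 = -41)
o(6**2)*C - 215 = 6**2*(-41) - 215 = 36*(-41) - 215 = -1476 - 215 = -1691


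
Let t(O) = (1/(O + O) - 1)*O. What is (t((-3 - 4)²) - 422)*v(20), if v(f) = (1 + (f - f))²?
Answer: -941/2 ≈ -470.50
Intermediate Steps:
t(O) = O*(-1 + 1/(2*O)) (t(O) = (1/(2*O) - 1)*O = (-1 + 1/(2*O))*O = O*(-1 + 1/(2*O)))
v(f) = 1 (v(f) = (1 + 0)² = 1² = 1)
(t((-3 - 4)²) - 422)*v(20) = ((½ - (-3 - 4)²) - 422)*1 = ((½ - 1*(-7)²) - 422)*1 = ((½ - 1*49) - 422)*1 = ((½ - 49) - 422)*1 = (-97/2 - 422)*1 = -941/2*1 = -941/2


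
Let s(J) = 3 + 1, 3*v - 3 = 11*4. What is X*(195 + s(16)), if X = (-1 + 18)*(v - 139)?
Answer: -1251710/3 ≈ -4.1724e+5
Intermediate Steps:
v = 47/3 (v = 1 + (11*4)/3 = 1 + (⅓)*44 = 1 + 44/3 = 47/3 ≈ 15.667)
s(J) = 4
X = -6290/3 (X = (-1 + 18)*(47/3 - 139) = 17*(-370/3) = -6290/3 ≈ -2096.7)
X*(195 + s(16)) = -6290*(195 + 4)/3 = -6290/3*199 = -1251710/3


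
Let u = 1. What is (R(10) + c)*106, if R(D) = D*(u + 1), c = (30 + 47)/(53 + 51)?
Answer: 114321/52 ≈ 2198.5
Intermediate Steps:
c = 77/104 ≈ 0.74039
R(D) = 2*D (R(D) = D*(1 + 1) = D*2 = 2*D)
(R(10) + c)*106 = (2*10 + 77/104)*106 = (20 + 77/104)*106 = (2157/104)*106 = 114321/52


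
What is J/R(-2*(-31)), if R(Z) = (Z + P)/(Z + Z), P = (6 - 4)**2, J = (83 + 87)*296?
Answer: 3119840/33 ≈ 94541.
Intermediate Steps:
J = 50320 (J = 170*296 = 50320)
P = 4 (P = 2**2 = 4)
R(Z) = (4 + Z)/(2*Z) (R(Z) = (Z + 4)/(Z + Z) = (4 + Z)/((2*Z)) = (4 + Z)*(1/(2*Z)) = (4 + Z)/(2*Z))
J/R(-2*(-31)) = 50320/(((4 - 2*(-31))/(2*((-2*(-31)))))) = 50320/(((1/2)*(4 + 62)/62)) = 50320/(((1/2)*(1/62)*66)) = 50320/(33/62) = 50320*(62/33) = 3119840/33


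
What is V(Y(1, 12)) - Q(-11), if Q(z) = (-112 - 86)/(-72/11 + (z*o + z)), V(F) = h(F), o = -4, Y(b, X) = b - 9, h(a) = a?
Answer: -50/97 ≈ -0.51546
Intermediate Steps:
Y(b, X) = -9 + b
V(F) = F
Q(z) = -198/(-72/11 - 3*z) (Q(z) = (-112 - 86)/(-72/11 + (z*(-4) + z)) = -198/(-72*1/11 + (-4*z + z)) = -198/(-72/11 - 3*z))
V(Y(1, 12)) - Q(-11) = (-9 + 1) - 726/(24 + 11*(-11)) = -8 - 726/(24 - 121) = -8 - 726/(-97) = -8 - 726*(-1)/97 = -8 - 1*(-726/97) = -8 + 726/97 = -50/97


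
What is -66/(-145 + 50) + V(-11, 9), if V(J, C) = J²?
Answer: 11561/95 ≈ 121.69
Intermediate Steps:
-66/(-145 + 50) + V(-11, 9) = -66/(-145 + 50) + (-11)² = -66/(-95) + 121 = -66*(-1/95) + 121 = 66/95 + 121 = 11561/95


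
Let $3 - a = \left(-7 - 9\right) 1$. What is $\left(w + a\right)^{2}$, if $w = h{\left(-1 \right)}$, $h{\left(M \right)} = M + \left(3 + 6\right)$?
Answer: $729$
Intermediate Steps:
$h{\left(M \right)} = 9 + M$ ($h{\left(M \right)} = M + 9 = 9 + M$)
$w = 8$ ($w = 9 - 1 = 8$)
$a = 19$ ($a = 3 - \left(-7 - 9\right) 1 = 3 - \left(-16\right) 1 = 3 - -16 = 3 + 16 = 19$)
$\left(w + a\right)^{2} = \left(8 + 19\right)^{2} = 27^{2} = 729$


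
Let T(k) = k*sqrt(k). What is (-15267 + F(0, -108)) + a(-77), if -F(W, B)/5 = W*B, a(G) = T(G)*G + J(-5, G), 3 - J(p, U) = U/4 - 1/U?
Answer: -4695387/308 + 5929*I*sqrt(77) ≈ -15245.0 + 52027.0*I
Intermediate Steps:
T(k) = k**(3/2)
J(p, U) = 3 + 1/U - U/4 (J(p, U) = 3 - (U/4 - 1/U) = 3 - (-1/U + U/4) = 3 + (1/U - U/4) = 3 + 1/U - U/4)
a(G) = 3 + 1/G + G**(5/2) - G/4 (a(G) = G**(3/2)*G + (3 + 1/G - G/4) = G**(5/2) + (3 + 1/G - G/4) = 3 + 1/G + G**(5/2) - G/4)
F(W, B) = -5*B*W (F(W, B) = -5*W*B = -5*B*W)
(-15267 + F(0, -108)) + a(-77) = (-15267 - 5*(-108)*0) + (3 + 1/(-77) + (-77)**(5/2) - 1/4*(-77)) = (-15267 + 0) + (3 - 1/77 + 5929*I*sqrt(77) + 77/4) = -15267 + (6849/308 + 5929*I*sqrt(77)) = -4695387/308 + 5929*I*sqrt(77)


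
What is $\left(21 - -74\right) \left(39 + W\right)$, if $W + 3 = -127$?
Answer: $-8645$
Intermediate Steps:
$W = -130$ ($W = -3 - 127 = -130$)
$\left(21 - -74\right) \left(39 + W\right) = \left(21 - -74\right) \left(39 - 130\right) = \left(21 + 74\right) \left(-91\right) = 95 \left(-91\right) = -8645$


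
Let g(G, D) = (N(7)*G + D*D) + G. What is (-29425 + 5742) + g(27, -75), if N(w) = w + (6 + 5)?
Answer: -17545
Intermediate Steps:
N(w) = 11 + w (N(w) = w + 11 = 11 + w)
g(G, D) = D² + 19*G (g(G, D) = ((11 + 7)*G + D*D) + G = (18*G + D²) + G = (D² + 18*G) + G = D² + 19*G)
(-29425 + 5742) + g(27, -75) = (-29425 + 5742) + ((-75)² + 19*27) = -23683 + (5625 + 513) = -23683 + 6138 = -17545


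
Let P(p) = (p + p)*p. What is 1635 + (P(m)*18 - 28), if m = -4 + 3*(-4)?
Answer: 10823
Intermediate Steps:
m = -16 (m = -4 - 12 = -16)
P(p) = 2*p**2 (P(p) = (2*p)*p = 2*p**2)
1635 + (P(m)*18 - 28) = 1635 + ((2*(-16)**2)*18 - 28) = 1635 + ((2*256)*18 - 28) = 1635 + (512*18 - 28) = 1635 + (9216 - 28) = 1635 + 9188 = 10823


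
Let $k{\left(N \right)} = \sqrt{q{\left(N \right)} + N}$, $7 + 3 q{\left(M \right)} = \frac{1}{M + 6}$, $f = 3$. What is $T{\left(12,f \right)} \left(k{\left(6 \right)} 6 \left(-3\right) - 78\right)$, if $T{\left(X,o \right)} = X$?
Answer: $-936 - 36 \sqrt{133} \approx -1351.2$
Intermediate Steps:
$q{\left(M \right)} = - \frac{7}{3} + \frac{1}{3 \left(6 + M\right)}$ ($q{\left(M \right)} = - \frac{7}{3} + \frac{1}{3 \left(M + 6\right)} = - \frac{7}{3} + \frac{1}{3 \left(6 + M\right)}$)
$k{\left(N \right)} = \sqrt{N + \frac{-41 - 7 N}{3 \left(6 + N\right)}}$ ($k{\left(N \right)} = \sqrt{\frac{-41 - 7 N}{3 \left(6 + N\right)} + N} = \sqrt{N + \frac{-41 - 7 N}{3 \left(6 + N\right)}}$)
$T{\left(12,f \right)} \left(k{\left(6 \right)} 6 \left(-3\right) - 78\right) = 12 \left(\frac{\sqrt{3} \sqrt{\frac{-41 + 3 \cdot 6^{2} + 11 \cdot 6}{6 + 6}}}{3} \cdot 6 \left(-3\right) - 78\right) = 12 \left(\frac{\sqrt{3} \sqrt{\frac{-41 + 3 \cdot 36 + 66}{12}}}{3} \cdot 6 \left(-3\right) - 78\right) = 12 \left(\frac{\sqrt{3} \sqrt{\frac{-41 + 108 + 66}{12}}}{3} \cdot 6 \left(-3\right) - 78\right) = 12 \left(\frac{\sqrt{3} \sqrt{\frac{1}{12} \cdot 133}}{3} \cdot 6 \left(-3\right) - 78\right) = 12 \left(\frac{\sqrt{3} \sqrt{\frac{133}{12}}}{3} \cdot 6 \left(-3\right) - 78\right) = 12 \left(\frac{\sqrt{3} \frac{\sqrt{399}}{6}}{3} \cdot 6 \left(-3\right) - 78\right) = 12 \left(\frac{\sqrt{133}}{6} \cdot 6 \left(-3\right) - 78\right) = 12 \left(\sqrt{133} \left(-3\right) - 78\right) = 12 \left(- 3 \sqrt{133} - 78\right) = 12 \left(-78 - 3 \sqrt{133}\right) = -936 - 36 \sqrt{133}$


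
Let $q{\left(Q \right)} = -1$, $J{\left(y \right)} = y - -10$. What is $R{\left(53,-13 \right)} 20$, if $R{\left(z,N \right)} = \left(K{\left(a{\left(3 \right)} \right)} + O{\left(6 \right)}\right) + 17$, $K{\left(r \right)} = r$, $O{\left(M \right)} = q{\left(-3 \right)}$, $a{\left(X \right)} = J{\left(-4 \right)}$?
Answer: $440$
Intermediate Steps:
$J{\left(y \right)} = 10 + y$ ($J{\left(y \right)} = y + 10 = 10 + y$)
$a{\left(X \right)} = 6$ ($a{\left(X \right)} = 10 - 4 = 6$)
$O{\left(M \right)} = -1$
$R{\left(z,N \right)} = 22$ ($R{\left(z,N \right)} = \left(6 - 1\right) + 17 = 5 + 17 = 22$)
$R{\left(53,-13 \right)} 20 = 22 \cdot 20 = 440$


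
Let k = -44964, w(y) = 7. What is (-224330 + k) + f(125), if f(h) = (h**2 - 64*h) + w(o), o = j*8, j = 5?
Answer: -261662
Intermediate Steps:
o = 40 (o = 5*8 = 40)
f(h) = 7 + h**2 - 64*h (f(h) = (h**2 - 64*h) + 7 = 7 + h**2 - 64*h)
(-224330 + k) + f(125) = (-224330 - 44964) + (7 + 125**2 - 64*125) = -269294 + (7 + 15625 - 8000) = -269294 + 7632 = -261662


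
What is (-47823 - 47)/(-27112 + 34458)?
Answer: -23935/3673 ≈ -6.5165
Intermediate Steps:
(-47823 - 47)/(-27112 + 34458) = -47870/7346 = -47870*1/7346 = -23935/3673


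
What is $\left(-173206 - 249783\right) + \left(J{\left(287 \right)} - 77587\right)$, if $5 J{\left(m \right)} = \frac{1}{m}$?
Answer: $- \frac{718326559}{1435} \approx -5.0058 \cdot 10^{5}$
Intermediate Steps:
$J{\left(m \right)} = \frac{1}{5 m}$
$\left(-173206 - 249783\right) + \left(J{\left(287 \right)} - 77587\right) = \left(-173206 - 249783\right) + \left(\frac{1}{5 \cdot 287} - 77587\right) = \left(-173206 - 249783\right) + \left(\frac{1}{5} \cdot \frac{1}{287} - 77587\right) = -422989 + \left(\frac{1}{1435} - 77587\right) = -422989 - \frac{111337344}{1435} = - \frac{718326559}{1435}$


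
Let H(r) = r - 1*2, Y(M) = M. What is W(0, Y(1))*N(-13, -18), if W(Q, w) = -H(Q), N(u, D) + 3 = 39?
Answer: 72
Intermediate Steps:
N(u, D) = 36 (N(u, D) = -3 + 39 = 36)
H(r) = -2 + r (H(r) = r - 2 = -2 + r)
W(Q, w) = 2 - Q (W(Q, w) = -(-2 + Q) = 2 - Q)
W(0, Y(1))*N(-13, -18) = (2 - 1*0)*36 = (2 + 0)*36 = 2*36 = 72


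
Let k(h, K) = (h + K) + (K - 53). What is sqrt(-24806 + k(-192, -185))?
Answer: I*sqrt(25421) ≈ 159.44*I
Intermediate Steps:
k(h, K) = -53 + h + 2*K (k(h, K) = (K + h) + (-53 + K) = -53 + h + 2*K)
sqrt(-24806 + k(-192, -185)) = sqrt(-24806 + (-53 - 192 + 2*(-185))) = sqrt(-24806 + (-53 - 192 - 370)) = sqrt(-24806 - 615) = sqrt(-25421) = I*sqrt(25421)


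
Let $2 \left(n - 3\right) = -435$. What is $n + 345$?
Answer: $\frac{261}{2} \approx 130.5$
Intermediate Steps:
$n = - \frac{429}{2}$ ($n = 3 + \frac{1}{2} \left(-435\right) = 3 - \frac{435}{2} = - \frac{429}{2} \approx -214.5$)
$n + 345 = - \frac{429}{2} + 345 = \frac{261}{2}$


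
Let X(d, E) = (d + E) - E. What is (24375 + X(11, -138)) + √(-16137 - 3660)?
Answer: 24386 + I*√19797 ≈ 24386.0 + 140.7*I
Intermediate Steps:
X(d, E) = d (X(d, E) = (E + d) - E = d)
(24375 + X(11, -138)) + √(-16137 - 3660) = (24375 + 11) + √(-16137 - 3660) = 24386 + √(-19797) = 24386 + I*√19797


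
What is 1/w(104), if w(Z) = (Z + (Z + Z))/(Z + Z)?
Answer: ⅔ ≈ 0.66667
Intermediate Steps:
w(Z) = 3/2 (w(Z) = (Z + 2*Z)/((2*Z)) = (3*Z)*(1/(2*Z)) = 3/2)
1/w(104) = 1/(3/2) = ⅔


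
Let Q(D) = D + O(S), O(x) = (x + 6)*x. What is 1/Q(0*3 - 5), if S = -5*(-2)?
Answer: 1/155 ≈ 0.0064516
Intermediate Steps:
S = 10
O(x) = x*(6 + x) (O(x) = (6 + x)*x = x*(6 + x))
Q(D) = 160 + D (Q(D) = D + 10*(6 + 10) = D + 10*16 = D + 160 = 160 + D)
1/Q(0*3 - 5) = 1/(160 + (0*3 - 5)) = 1/(160 + (0 - 5)) = 1/(160 - 5) = 1/155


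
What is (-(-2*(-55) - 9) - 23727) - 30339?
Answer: -54167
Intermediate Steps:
(-(-2*(-55) - 9) - 23727) - 30339 = (-(110 - 9) - 23727) - 30339 = (-1*101 - 23727) - 30339 = (-101 - 23727) - 30339 = -23828 - 30339 = -54167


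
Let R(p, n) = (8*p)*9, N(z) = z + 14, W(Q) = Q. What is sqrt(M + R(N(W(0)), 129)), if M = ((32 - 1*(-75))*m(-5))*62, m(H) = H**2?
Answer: sqrt(166858) ≈ 408.48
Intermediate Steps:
N(z) = 14 + z
R(p, n) = 72*p
M = 165850 (M = ((32 - 1*(-75))*(-5)**2)*62 = ((32 + 75)*25)*62 = (107*25)*62 = 2675*62 = 165850)
sqrt(M + R(N(W(0)), 129)) = sqrt(165850 + 72*(14 + 0)) = sqrt(165850 + 72*14) = sqrt(165850 + 1008) = sqrt(166858)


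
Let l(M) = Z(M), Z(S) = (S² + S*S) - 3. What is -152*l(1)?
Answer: 152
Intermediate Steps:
Z(S) = -3 + 2*S² (Z(S) = (S² + S²) - 3 = 2*S² - 3 = -3 + 2*S²)
l(M) = -3 + 2*M²
-152*l(1) = -152*(-3 + 2*1²) = -152*(-3 + 2*1) = -152*(-3 + 2) = -152*(-1) = 152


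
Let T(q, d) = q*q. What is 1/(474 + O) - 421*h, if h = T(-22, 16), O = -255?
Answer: -44624315/219 ≈ -2.0376e+5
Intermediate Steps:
T(q, d) = q²
h = 484 (h = (-22)² = 484)
1/(474 + O) - 421*h = 1/(474 - 255) - 421*484 = 1/219 - 203764 = -44624315/219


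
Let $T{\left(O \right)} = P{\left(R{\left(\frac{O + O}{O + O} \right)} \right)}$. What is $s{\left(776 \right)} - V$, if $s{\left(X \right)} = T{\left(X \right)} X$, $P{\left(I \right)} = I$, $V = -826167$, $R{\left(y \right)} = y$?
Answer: $826943$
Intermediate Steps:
$T{\left(O \right)} = 1$ ($T{\left(O \right)} = \frac{O + O}{O + O} = \frac{2 O}{2 O} = 2 O \frac{1}{2 O} = 1$)
$s{\left(X \right)} = X$ ($s{\left(X \right)} = 1 X = X$)
$s{\left(776 \right)} - V = 776 - -826167 = 776 + 826167 = 826943$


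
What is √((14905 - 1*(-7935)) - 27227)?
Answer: I*√4387 ≈ 66.234*I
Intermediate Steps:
√((14905 - 1*(-7935)) - 27227) = √((14905 + 7935) - 27227) = √(22840 - 27227) = √(-4387) = I*√4387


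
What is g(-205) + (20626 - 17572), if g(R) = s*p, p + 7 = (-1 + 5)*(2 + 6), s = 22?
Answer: 3604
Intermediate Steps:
p = 25 (p = -7 + (-1 + 5)*(2 + 6) = -7 + 4*8 = -7 + 32 = 25)
g(R) = 550 (g(R) = 22*25 = 550)
g(-205) + (20626 - 17572) = 550 + (20626 - 17572) = 550 + 3054 = 3604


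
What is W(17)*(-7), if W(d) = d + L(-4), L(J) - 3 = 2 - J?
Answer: -182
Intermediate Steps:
L(J) = 5 - J (L(J) = 3 + (2 - J) = 5 - J)
W(d) = 9 + d (W(d) = d + (5 - 1*(-4)) = d + (5 + 4) = d + 9 = 9 + d)
W(17)*(-7) = (9 + 17)*(-7) = 26*(-7) = -182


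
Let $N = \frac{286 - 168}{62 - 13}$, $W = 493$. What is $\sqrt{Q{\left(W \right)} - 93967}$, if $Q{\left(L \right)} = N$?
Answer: $\frac{3 i \sqrt{511585}}{7} \approx 306.54 i$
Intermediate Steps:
$N = \frac{118}{49} \approx 2.4082$
$Q{\left(L \right)} = \frac{118}{49}$
$\sqrt{Q{\left(W \right)} - 93967} = \sqrt{\frac{118}{49} - 93967} = \sqrt{- \frac{4604265}{49}} = \frac{3 i \sqrt{511585}}{7}$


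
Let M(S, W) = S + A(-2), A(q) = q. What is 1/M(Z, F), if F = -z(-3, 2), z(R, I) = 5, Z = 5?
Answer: 1/3 ≈ 0.33333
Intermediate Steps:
F = -5 (F = -1*5 = -5)
M(S, W) = -2 + S (M(S, W) = S - 2 = -2 + S)
1/M(Z, F) = 1/(-2 + 5) = 1/3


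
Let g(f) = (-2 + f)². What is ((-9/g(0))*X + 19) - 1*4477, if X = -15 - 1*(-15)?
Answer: -4458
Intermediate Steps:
X = 0 (X = -15 + 15 = 0)
((-9/g(0))*X + 19) - 1*4477 = (-9/(-2 + 0)²*0 + 19) - 1*4477 = (-9/((-2)²)*0 + 19) - 4477 = (-9/4*0 + 19) - 4477 = (0 + 19) - 4477 = 19 - 4477 = -4458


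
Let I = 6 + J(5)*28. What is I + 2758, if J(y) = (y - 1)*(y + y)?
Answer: 3884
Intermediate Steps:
J(y) = 2*y*(-1 + y) (J(y) = (-1 + y)*(2*y) = 2*y*(-1 + y))
I = 1126 (I = 6 + (2*5*(-1 + 5))*28 = 6 + (2*5*4)*28 = 6 + 40*28 = 6 + 1120 = 1126)
I + 2758 = 1126 + 2758 = 3884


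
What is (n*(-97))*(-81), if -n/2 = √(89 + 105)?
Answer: -15714*√194 ≈ -2.1887e+5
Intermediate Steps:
n = -2*√194 (n = -2*√(89 + 105) = -2*√194 ≈ -27.857)
(n*(-97))*(-81) = (-2*√194*(-97))*(-81) = (194*√194)*(-81) = -15714*√194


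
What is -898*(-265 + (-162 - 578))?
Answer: 902490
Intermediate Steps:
-898*(-265 + (-162 - 578)) = -898*(-265 - 740) = -898*(-1005) = 902490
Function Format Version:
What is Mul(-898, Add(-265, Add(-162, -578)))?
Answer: 902490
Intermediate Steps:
Mul(-898, Add(-265, Add(-162, -578))) = Mul(-898, Add(-265, -740)) = Mul(-898, -1005) = 902490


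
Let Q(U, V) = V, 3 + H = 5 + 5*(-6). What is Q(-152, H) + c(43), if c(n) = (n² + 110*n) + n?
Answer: 6594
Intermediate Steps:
H = -28 (H = -3 + (5 + 5*(-6)) = -3 + (5 - 30) = -3 - 25 = -28)
c(n) = n² + 111*n
Q(-152, H) + c(43) = -28 + 43*(111 + 43) = -28 + 43*154 = -28 + 6622 = 6594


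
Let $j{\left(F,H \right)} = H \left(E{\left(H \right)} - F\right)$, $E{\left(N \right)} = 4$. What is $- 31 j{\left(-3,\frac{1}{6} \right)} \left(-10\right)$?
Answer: $\frac{1085}{3} \approx 361.67$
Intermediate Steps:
$j{\left(F,H \right)} = H \left(4 - F\right)$
$- 31 j{\left(-3,\frac{1}{6} \right)} \left(-10\right) = - 31 \frac{4 - -3}{6} \left(-10\right) = - 31 \frac{4 + 3}{6} \left(-10\right) = - 31 \cdot \frac{1}{6} \cdot 7 \left(-10\right) = \left(-31\right) \frac{7}{6} \left(-10\right) = \left(- \frac{217}{6}\right) \left(-10\right) = \frac{1085}{3}$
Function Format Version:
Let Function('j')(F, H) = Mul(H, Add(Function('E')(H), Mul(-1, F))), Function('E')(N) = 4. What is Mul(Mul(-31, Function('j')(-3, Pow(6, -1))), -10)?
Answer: Rational(1085, 3) ≈ 361.67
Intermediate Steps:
Function('j')(F, H) = Mul(H, Add(4, Mul(-1, F)))
Mul(Mul(-31, Function('j')(-3, Pow(6, -1))), -10) = Mul(Mul(-31, Mul(Pow(6, -1), Add(4, Mul(-1, -3)))), -10) = Mul(Mul(-31, Mul(Rational(1, 6), Add(4, 3))), -10) = Mul(Mul(-31, Mul(Rational(1, 6), 7)), -10) = Mul(Mul(-31, Rational(7, 6)), -10) = Mul(Rational(-217, 6), -10) = Rational(1085, 3)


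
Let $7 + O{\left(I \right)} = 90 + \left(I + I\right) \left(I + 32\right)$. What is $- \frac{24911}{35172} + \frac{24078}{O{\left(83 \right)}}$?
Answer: $\frac{123084271}{224784252} \approx 0.54757$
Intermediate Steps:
$O{\left(I \right)} = 83 + 2 I \left(32 + I\right)$ ($O{\left(I \right)} = -7 + \left(90 + \left(I + I\right) \left(I + 32\right)\right) = -7 + \left(90 + 2 I \left(32 + I\right)\right) = 83 + 2 I \left(32 + I\right)$)
$- \frac{24911}{35172} + \frac{24078}{O{\left(83 \right)}} = - \frac{24911}{35172} + \frac{24078}{83 + 2 \cdot 83^{2} + 64 \cdot 83} = \left(-24911\right) \frac{1}{35172} + \frac{24078}{83 + 2 \cdot 6889 + 5312} = - \frac{24911}{35172} + \frac{24078}{83 + 13778 + 5312} = - \frac{24911}{35172} + \frac{24078}{19173} = - \frac{24911}{35172} + 24078 \cdot \frac{1}{19173} = - \frac{24911}{35172} + \frac{8026}{6391} = \frac{123084271}{224784252}$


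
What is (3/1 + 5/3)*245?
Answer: 3430/3 ≈ 1143.3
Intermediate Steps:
(3/1 + 5/3)*245 = (3*1 + 5*(⅓))*245 = (3 + 5/3)*245 = (14/3)*245 = 3430/3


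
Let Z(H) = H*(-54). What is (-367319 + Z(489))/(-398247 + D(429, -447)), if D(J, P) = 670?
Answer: 393725/397577 ≈ 0.99031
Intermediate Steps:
Z(H) = -54*H
(-367319 + Z(489))/(-398247 + D(429, -447)) = (-367319 - 54*489)/(-398247 + 670) = (-367319 - 26406)/(-397577) = -393725*(-1/397577) = 393725/397577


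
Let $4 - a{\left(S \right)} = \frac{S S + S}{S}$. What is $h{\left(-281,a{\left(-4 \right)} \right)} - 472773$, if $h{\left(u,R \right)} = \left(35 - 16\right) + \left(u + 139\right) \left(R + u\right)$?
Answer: $-433846$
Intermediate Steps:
$a{\left(S \right)} = 4 - \frac{S + S^{2}}{S}$ ($a{\left(S \right)} = 4 - \frac{S S + S}{S} = 4 - \frac{S^{2} + S}{S} = 4 - \frac{S + S^{2}}{S}$)
$h{\left(u,R \right)} = 19 + \left(139 + u\right) \left(R + u\right)$
$h{\left(-281,a{\left(-4 \right)} \right)} - 472773 = \left(19 + \left(-281\right)^{2} + 139 \left(3 - -4\right) + 139 \left(-281\right) + \left(3 - -4\right) \left(-281\right)\right) - 472773 = \left(19 + 78961 + 139 \left(3 + 4\right) - 39059 + \left(3 + 4\right) \left(-281\right)\right) - 472773 = \left(19 + 78961 + 139 \cdot 7 - 39059 + 7 \left(-281\right)\right) - 472773 = \left(19 + 78961 + 973 - 39059 - 1967\right) - 472773 = 38927 - 472773 = -433846$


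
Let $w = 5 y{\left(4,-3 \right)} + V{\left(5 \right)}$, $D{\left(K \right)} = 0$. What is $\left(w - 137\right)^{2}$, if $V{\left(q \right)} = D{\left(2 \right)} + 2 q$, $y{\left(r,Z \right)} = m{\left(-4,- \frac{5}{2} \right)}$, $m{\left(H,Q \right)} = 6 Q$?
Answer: $40804$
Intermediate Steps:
$y{\left(r,Z \right)} = -15$ ($y{\left(r,Z \right)} = 6 \left(- \frac{5}{2}\right) = -15$)
$V{\left(q \right)} = 2 q$ ($V{\left(q \right)} = 0 + 2 q = 2 q$)
$w = -65$ ($w = 5 \left(-15\right) + 2 \cdot 5 = -75 + 10 = -65$)
$\left(w - 137\right)^{2} = \left(-65 - 137\right)^{2} = \left(-202\right)^{2} = 40804$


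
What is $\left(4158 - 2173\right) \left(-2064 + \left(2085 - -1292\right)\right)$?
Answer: $2606305$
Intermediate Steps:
$\left(4158 - 2173\right) \left(-2064 + \left(2085 - -1292\right)\right) = 1985 \left(-2064 + \left(2085 + 1292\right)\right) = 1985 \left(-2064 + 3377\right) = 1985 \cdot 1313 = 2606305$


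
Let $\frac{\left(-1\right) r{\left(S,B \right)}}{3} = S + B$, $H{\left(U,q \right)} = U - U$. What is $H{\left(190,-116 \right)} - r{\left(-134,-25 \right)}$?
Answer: $-477$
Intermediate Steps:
$H{\left(U,q \right)} = 0$
$r{\left(S,B \right)} = - 3 B - 3 S$ ($r{\left(S,B \right)} = - 3 \left(S + B\right) = - 3 \left(B + S\right) = - 3 B - 3 S$)
$H{\left(190,-116 \right)} - r{\left(-134,-25 \right)} = 0 - \left(\left(-3\right) \left(-25\right) - -402\right) = 0 - \left(75 + 402\right) = 0 - 477 = -477$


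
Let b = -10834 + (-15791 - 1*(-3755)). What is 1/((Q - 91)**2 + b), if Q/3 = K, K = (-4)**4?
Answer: 1/435459 ≈ 2.2964e-6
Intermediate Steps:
K = 256
b = -22870 (b = -10834 + (-15791 + 3755) = -10834 - 12036 = -22870)
Q = 768 (Q = 3*256 = 768)
1/((Q - 91)**2 + b) = 1/((768 - 91)**2 - 22870) = 1/(677**2 - 22870) = 1/(458329 - 22870) = 1/435459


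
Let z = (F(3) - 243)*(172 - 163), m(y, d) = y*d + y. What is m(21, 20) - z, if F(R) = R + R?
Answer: 2574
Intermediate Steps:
m(y, d) = y + d*y (m(y, d) = d*y + y = y + d*y)
F(R) = 2*R
z = -2133 (z = (2*3 - 243)*(172 - 163) = (6 - 243)*9 = -237*9 = -2133)
m(21, 20) - z = 21*(1 + 20) - 1*(-2133) = 21*21 + 2133 = 441 + 2133 = 2574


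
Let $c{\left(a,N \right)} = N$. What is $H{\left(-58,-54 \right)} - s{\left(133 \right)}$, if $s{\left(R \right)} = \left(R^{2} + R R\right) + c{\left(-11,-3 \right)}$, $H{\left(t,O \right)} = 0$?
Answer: $-35375$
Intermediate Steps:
$s{\left(R \right)} = -3 + 2 R^{2}$ ($s{\left(R \right)} = \left(R^{2} + R R\right) - 3 = \left(R^{2} + R^{2}\right) - 3 = 2 R^{2} - 3 = -3 + 2 R^{2}$)
$H{\left(-58,-54 \right)} - s{\left(133 \right)} = 0 - \left(-3 + 2 \cdot 133^{2}\right) = 0 - \left(-3 + 2 \cdot 17689\right) = 0 - \left(-3 + 35378\right) = 0 - 35375 = -35375$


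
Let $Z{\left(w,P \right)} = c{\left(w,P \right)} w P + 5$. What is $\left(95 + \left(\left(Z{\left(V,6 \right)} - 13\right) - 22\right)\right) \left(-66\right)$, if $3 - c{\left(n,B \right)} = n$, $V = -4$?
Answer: $6798$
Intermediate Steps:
$c{\left(n,B \right)} = 3 - n$
$Z{\left(w,P \right)} = 5 + P w \left(3 - w\right)$ ($Z{\left(w,P \right)} = \left(3 - w\right) w P + 5 = w \left(3 - w\right) P + 5 = P w \left(3 - w\right) + 5 = 5 + P w \left(3 - w\right)$)
$\left(95 + \left(\left(Z{\left(V,6 \right)} - 13\right) - 22\right)\right) \left(-66\right) = \left(95 + \left(\left(\left(5 - 6 \left(-4\right) \left(-3 - 4\right)\right) - 13\right) - 22\right)\right) \left(-66\right) = \left(95 + \left(\left(\left(5 - 6 \left(-4\right) \left(-7\right)\right) - 13\right) - 22\right)\right) \left(-66\right) = \left(95 + \left(\left(\left(5 - 168\right) - 13\right) - 22\right)\right) \left(-66\right) = \left(95 - 198\right) \left(-66\right) = \left(-103\right) \left(-66\right) = 6798$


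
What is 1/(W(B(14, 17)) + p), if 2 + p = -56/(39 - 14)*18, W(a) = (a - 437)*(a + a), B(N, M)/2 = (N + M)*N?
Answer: 25/18704342 ≈ 1.3366e-6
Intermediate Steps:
B(N, M) = 2*N*(M + N) (B(N, M) = 2*((N + M)*N) = 2*((M + N)*N) = 2*(N*(M + N)) = 2*N*(M + N))
W(a) = 2*a*(-437 + a) (W(a) = (-437 + a)*(2*a) = 2*a*(-437 + a))
p = -1058/25 (p = -2 - 56/(39 - 14)*18 = -2 - 56/25*18 = -2 - 1008/25 = -1058/25 ≈ -42.320)
1/(W(B(14, 17)) + p) = 1/(2*(2*14*(17 + 14))*(-437 + 2*14*(17 + 14)) - 1058/25) = 1/(2*(2*14*31)*(-437 + 2*14*31) - 1058/25) = 1/(2*868*(-437 + 868) - 1058/25) = 1/(2*868*431 - 1058/25) = 1/(748216 - 1058/25) = 1/(18704342/25) = 25/18704342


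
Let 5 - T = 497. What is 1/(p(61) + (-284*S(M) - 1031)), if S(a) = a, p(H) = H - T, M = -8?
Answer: 1/1794 ≈ 0.00055741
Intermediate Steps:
T = -492 (T = 5 - 1*497 = 5 - 497 = -492)
p(H) = 492 + H (p(H) = H - 1*(-492) = H + 492 = 492 + H)
1/(p(61) + (-284*S(M) - 1031)) = 1/((492 + 61) + (-284*(-8) - 1031)) = 1/(553 + (2272 - 1031)) = 1/(553 + 1241) = 1/1794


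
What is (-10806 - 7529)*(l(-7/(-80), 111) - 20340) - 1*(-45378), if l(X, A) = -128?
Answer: 375326158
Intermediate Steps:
(-10806 - 7529)*(l(-7/(-80), 111) - 20340) - 1*(-45378) = (-10806 - 7529)*(-128 - 20340) - 1*(-45378) = -18335*(-20468) + 45378 = 375280780 + 45378 = 375326158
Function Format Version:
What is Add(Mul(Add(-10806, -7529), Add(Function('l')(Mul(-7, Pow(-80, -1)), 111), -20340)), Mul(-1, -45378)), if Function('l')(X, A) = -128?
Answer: 375326158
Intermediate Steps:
Add(Mul(Add(-10806, -7529), Add(Function('l')(Mul(-7, Pow(-80, -1)), 111), -20340)), Mul(-1, -45378)) = Add(Mul(Add(-10806, -7529), Add(-128, -20340)), Mul(-1, -45378)) = Add(Mul(-18335, -20468), 45378) = Add(375280780, 45378) = 375326158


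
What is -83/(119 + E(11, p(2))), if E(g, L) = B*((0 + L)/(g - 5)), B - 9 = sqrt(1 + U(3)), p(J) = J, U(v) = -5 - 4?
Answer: -45567/66982 + 249*I*sqrt(2)/66982 ≈ -0.68029 + 0.0052572*I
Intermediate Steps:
U(v) = -9
B = 9 + 2*I*sqrt(2) (B = 9 + sqrt(1 - 9) = 9 + sqrt(-8) = 9 + 2*I*sqrt(2) ≈ 9.0 + 2.8284*I)
E(g, L) = L*(9 + 2*I*sqrt(2))/(-5 + g) (E(g, L) = (9 + 2*I*sqrt(2))*((0 + L)/(g - 5)) = (9 + 2*I*sqrt(2))*(L/(-5 + g)) = L*(9 + 2*I*sqrt(2))/(-5 + g))
-83/(119 + E(11, p(2))) = -83/(119 + 2*(9 + 2*I*sqrt(2))/(-5 + 11)) = -83/(119 + 2*(9 + 2*I*sqrt(2))/6) = -83/(119 + 2*(1/6)*(9 + 2*I*sqrt(2))) = -83/(119 + (3 + 2*I*sqrt(2)/3)) = -83/(122 + 2*I*sqrt(2)/3)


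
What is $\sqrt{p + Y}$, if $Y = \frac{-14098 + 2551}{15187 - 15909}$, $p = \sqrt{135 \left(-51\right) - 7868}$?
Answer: $\frac{\sqrt{23094 + 1444 i \sqrt{14753}}}{38} \approx 8.3218 + 7.2979 i$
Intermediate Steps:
$p = i \sqrt{14753}$ ($p = \sqrt{-6885 - 7868} = \sqrt{-14753} = i \sqrt{14753} \approx 121.46 i$)
$Y = \frac{11547}{722}$ ($Y = - \frac{11547}{-722} = \left(-11547\right) \left(- \frac{1}{722}\right) = \frac{11547}{722} \approx 15.993$)
$\sqrt{p + Y} = \sqrt{i \sqrt{14753} + \frac{11547}{722}} = \sqrt{\frac{11547}{722} + i \sqrt{14753}}$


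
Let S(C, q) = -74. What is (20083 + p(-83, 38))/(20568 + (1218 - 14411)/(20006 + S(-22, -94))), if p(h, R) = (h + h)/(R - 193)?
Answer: 62048933892/63541968365 ≈ 0.97650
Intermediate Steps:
p(h, R) = 2*h/(-193 + R) (p(h, R) = (2*h)/(-193 + R) = 2*h/(-193 + R))
(20083 + p(-83, 38))/(20568 + (1218 - 14411)/(20006 + S(-22, -94))) = (20083 + 2*(-83)/(-193 + 38))/(20568 + (1218 - 14411)/(20006 - 74)) = (20083 + 2*(-83)/(-155))/(20568 - 13193/19932) = (20083 + 2*(-83)*(-1/155))/(20568 - 13193*1/19932) = (20083 + 166/155)/(20568 - 13193/19932) = 3113031/(155*(409948183/19932)) = (3113031/155)*(19932/409948183) = 62048933892/63541968365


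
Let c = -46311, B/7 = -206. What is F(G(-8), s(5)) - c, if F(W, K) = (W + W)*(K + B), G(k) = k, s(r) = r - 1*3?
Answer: 69351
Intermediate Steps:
s(r) = -3 + r (s(r) = r - 3 = -3 + r)
B = -1442 (B = 7*(-206) = -1442)
F(W, K) = 2*W*(-1442 + K) (F(W, K) = (W + W)*(K - 1442) = (2*W)*(-1442 + K) = 2*W*(-1442 + K))
F(G(-8), s(5)) - c = 2*(-8)*(-1442 + (-3 + 5)) - 1*(-46311) = 2*(-8)*(-1442 + 2) + 46311 = 2*(-8)*(-1440) + 46311 = 23040 + 46311 = 69351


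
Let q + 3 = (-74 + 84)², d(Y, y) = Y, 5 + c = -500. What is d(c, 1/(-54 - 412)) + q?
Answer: -408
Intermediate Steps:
c = -505 (c = -5 - 500 = -505)
q = 97 (q = -3 + (-74 + 84)² = -3 + 10² = -3 + 100 = 97)
d(c, 1/(-54 - 412)) + q = -505 + 97 = -408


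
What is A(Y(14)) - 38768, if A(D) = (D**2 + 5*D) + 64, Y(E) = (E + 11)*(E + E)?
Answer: 454796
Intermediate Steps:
Y(E) = 2*E*(11 + E) (Y(E) = (11 + E)*(2*E) = 2*E*(11 + E))
A(D) = 64 + D**2 + 5*D
A(Y(14)) - 38768 = (64 + (2*14*(11 + 14))**2 + 5*(2*14*(11 + 14))) - 38768 = (64 + (2*14*25)**2 + 5*(2*14*25)) - 38768 = (64 + 700**2 + 5*700) - 38768 = (64 + 490000 + 3500) - 38768 = 493564 - 38768 = 454796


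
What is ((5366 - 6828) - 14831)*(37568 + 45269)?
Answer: -1349663241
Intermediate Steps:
((5366 - 6828) - 14831)*(37568 + 45269) = (-1462 - 14831)*82837 = -16293*82837 = -1349663241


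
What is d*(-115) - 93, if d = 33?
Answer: -3888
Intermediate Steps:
d*(-115) - 93 = 33*(-115) - 93 = -3795 - 93 = -3888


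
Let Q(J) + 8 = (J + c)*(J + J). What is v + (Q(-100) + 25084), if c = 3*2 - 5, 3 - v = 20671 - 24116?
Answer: 48324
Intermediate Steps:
v = 3448 (v = 3 - (20671 - 24116) = 3 - 1*(-3445) = 3 + 3445 = 3448)
c = 1 (c = 6 - 5 = 1)
Q(J) = -8 + 2*J*(1 + J) (Q(J) = -8 + (J + 1)*(J + J) = -8 + (1 + J)*(2*J) = -8 + 2*J*(1 + J))
v + (Q(-100) + 25084) = 3448 + ((-8 + 2*(-100) + 2*(-100)²) + 25084) = 3448 + ((-8 - 200 + 2*10000) + 25084) = 3448 + ((-8 - 200 + 20000) + 25084) = 3448 + (19792 + 25084) = 3448 + 44876 = 48324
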